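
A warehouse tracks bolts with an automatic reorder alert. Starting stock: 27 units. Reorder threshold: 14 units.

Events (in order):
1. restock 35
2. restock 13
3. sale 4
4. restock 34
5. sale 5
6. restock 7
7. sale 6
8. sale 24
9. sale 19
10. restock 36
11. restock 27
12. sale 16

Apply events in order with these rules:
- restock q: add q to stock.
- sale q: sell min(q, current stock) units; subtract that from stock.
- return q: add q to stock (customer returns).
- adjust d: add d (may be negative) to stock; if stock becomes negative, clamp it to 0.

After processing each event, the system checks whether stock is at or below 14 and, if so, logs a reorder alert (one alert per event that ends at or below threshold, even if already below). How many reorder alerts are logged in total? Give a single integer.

Processing events:
Start: stock = 27
  Event 1 (restock 35): 27 + 35 = 62
  Event 2 (restock 13): 62 + 13 = 75
  Event 3 (sale 4): sell min(4,75)=4. stock: 75 - 4 = 71. total_sold = 4
  Event 4 (restock 34): 71 + 34 = 105
  Event 5 (sale 5): sell min(5,105)=5. stock: 105 - 5 = 100. total_sold = 9
  Event 6 (restock 7): 100 + 7 = 107
  Event 7 (sale 6): sell min(6,107)=6. stock: 107 - 6 = 101. total_sold = 15
  Event 8 (sale 24): sell min(24,101)=24. stock: 101 - 24 = 77. total_sold = 39
  Event 9 (sale 19): sell min(19,77)=19. stock: 77 - 19 = 58. total_sold = 58
  Event 10 (restock 36): 58 + 36 = 94
  Event 11 (restock 27): 94 + 27 = 121
  Event 12 (sale 16): sell min(16,121)=16. stock: 121 - 16 = 105. total_sold = 74
Final: stock = 105, total_sold = 74

Checking against threshold 14:
  After event 1: stock=62 > 14
  After event 2: stock=75 > 14
  After event 3: stock=71 > 14
  After event 4: stock=105 > 14
  After event 5: stock=100 > 14
  After event 6: stock=107 > 14
  After event 7: stock=101 > 14
  After event 8: stock=77 > 14
  After event 9: stock=58 > 14
  After event 10: stock=94 > 14
  After event 11: stock=121 > 14
  After event 12: stock=105 > 14
Alert events: []. Count = 0

Answer: 0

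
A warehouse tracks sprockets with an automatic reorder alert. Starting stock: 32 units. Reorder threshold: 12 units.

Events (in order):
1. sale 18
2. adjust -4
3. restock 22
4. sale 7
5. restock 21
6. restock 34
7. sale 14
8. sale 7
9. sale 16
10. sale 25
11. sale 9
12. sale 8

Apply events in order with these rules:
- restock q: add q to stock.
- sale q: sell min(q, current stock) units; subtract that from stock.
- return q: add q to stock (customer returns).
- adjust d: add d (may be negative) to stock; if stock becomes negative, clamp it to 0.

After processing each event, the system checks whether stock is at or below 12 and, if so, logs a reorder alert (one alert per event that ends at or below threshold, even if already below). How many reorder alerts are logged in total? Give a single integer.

Processing events:
Start: stock = 32
  Event 1 (sale 18): sell min(18,32)=18. stock: 32 - 18 = 14. total_sold = 18
  Event 2 (adjust -4): 14 + -4 = 10
  Event 3 (restock 22): 10 + 22 = 32
  Event 4 (sale 7): sell min(7,32)=7. stock: 32 - 7 = 25. total_sold = 25
  Event 5 (restock 21): 25 + 21 = 46
  Event 6 (restock 34): 46 + 34 = 80
  Event 7 (sale 14): sell min(14,80)=14. stock: 80 - 14 = 66. total_sold = 39
  Event 8 (sale 7): sell min(7,66)=7. stock: 66 - 7 = 59. total_sold = 46
  Event 9 (sale 16): sell min(16,59)=16. stock: 59 - 16 = 43. total_sold = 62
  Event 10 (sale 25): sell min(25,43)=25. stock: 43 - 25 = 18. total_sold = 87
  Event 11 (sale 9): sell min(9,18)=9. stock: 18 - 9 = 9. total_sold = 96
  Event 12 (sale 8): sell min(8,9)=8. stock: 9 - 8 = 1. total_sold = 104
Final: stock = 1, total_sold = 104

Checking against threshold 12:
  After event 1: stock=14 > 12
  After event 2: stock=10 <= 12 -> ALERT
  After event 3: stock=32 > 12
  After event 4: stock=25 > 12
  After event 5: stock=46 > 12
  After event 6: stock=80 > 12
  After event 7: stock=66 > 12
  After event 8: stock=59 > 12
  After event 9: stock=43 > 12
  After event 10: stock=18 > 12
  After event 11: stock=9 <= 12 -> ALERT
  After event 12: stock=1 <= 12 -> ALERT
Alert events: [2, 11, 12]. Count = 3

Answer: 3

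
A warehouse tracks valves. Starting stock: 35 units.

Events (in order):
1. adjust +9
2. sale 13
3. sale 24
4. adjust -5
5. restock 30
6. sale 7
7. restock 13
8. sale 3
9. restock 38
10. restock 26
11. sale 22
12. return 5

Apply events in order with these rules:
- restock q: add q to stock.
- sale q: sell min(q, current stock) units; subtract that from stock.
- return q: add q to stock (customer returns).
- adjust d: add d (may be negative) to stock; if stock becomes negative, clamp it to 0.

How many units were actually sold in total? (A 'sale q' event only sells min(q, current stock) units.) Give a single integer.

Processing events:
Start: stock = 35
  Event 1 (adjust +9): 35 + 9 = 44
  Event 2 (sale 13): sell min(13,44)=13. stock: 44 - 13 = 31. total_sold = 13
  Event 3 (sale 24): sell min(24,31)=24. stock: 31 - 24 = 7. total_sold = 37
  Event 4 (adjust -5): 7 + -5 = 2
  Event 5 (restock 30): 2 + 30 = 32
  Event 6 (sale 7): sell min(7,32)=7. stock: 32 - 7 = 25. total_sold = 44
  Event 7 (restock 13): 25 + 13 = 38
  Event 8 (sale 3): sell min(3,38)=3. stock: 38 - 3 = 35. total_sold = 47
  Event 9 (restock 38): 35 + 38 = 73
  Event 10 (restock 26): 73 + 26 = 99
  Event 11 (sale 22): sell min(22,99)=22. stock: 99 - 22 = 77. total_sold = 69
  Event 12 (return 5): 77 + 5 = 82
Final: stock = 82, total_sold = 69

Answer: 69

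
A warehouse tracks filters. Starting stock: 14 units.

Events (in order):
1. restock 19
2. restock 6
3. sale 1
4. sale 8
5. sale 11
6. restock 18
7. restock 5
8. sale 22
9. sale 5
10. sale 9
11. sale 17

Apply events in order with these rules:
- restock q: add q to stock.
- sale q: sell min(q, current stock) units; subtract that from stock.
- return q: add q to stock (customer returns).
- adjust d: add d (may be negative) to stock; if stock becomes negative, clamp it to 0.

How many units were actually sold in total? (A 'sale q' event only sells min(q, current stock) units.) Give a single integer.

Processing events:
Start: stock = 14
  Event 1 (restock 19): 14 + 19 = 33
  Event 2 (restock 6): 33 + 6 = 39
  Event 3 (sale 1): sell min(1,39)=1. stock: 39 - 1 = 38. total_sold = 1
  Event 4 (sale 8): sell min(8,38)=8. stock: 38 - 8 = 30. total_sold = 9
  Event 5 (sale 11): sell min(11,30)=11. stock: 30 - 11 = 19. total_sold = 20
  Event 6 (restock 18): 19 + 18 = 37
  Event 7 (restock 5): 37 + 5 = 42
  Event 8 (sale 22): sell min(22,42)=22. stock: 42 - 22 = 20. total_sold = 42
  Event 9 (sale 5): sell min(5,20)=5. stock: 20 - 5 = 15. total_sold = 47
  Event 10 (sale 9): sell min(9,15)=9. stock: 15 - 9 = 6. total_sold = 56
  Event 11 (sale 17): sell min(17,6)=6. stock: 6 - 6 = 0. total_sold = 62
Final: stock = 0, total_sold = 62

Answer: 62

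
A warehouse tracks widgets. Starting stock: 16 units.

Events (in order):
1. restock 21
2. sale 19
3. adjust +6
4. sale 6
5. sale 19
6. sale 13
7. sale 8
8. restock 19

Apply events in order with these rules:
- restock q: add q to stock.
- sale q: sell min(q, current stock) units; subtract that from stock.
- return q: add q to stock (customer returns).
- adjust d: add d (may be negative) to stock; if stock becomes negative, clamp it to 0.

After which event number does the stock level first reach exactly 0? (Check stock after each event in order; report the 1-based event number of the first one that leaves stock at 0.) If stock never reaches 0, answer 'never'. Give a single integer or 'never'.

Answer: 5

Derivation:
Processing events:
Start: stock = 16
  Event 1 (restock 21): 16 + 21 = 37
  Event 2 (sale 19): sell min(19,37)=19. stock: 37 - 19 = 18. total_sold = 19
  Event 3 (adjust +6): 18 + 6 = 24
  Event 4 (sale 6): sell min(6,24)=6. stock: 24 - 6 = 18. total_sold = 25
  Event 5 (sale 19): sell min(19,18)=18. stock: 18 - 18 = 0. total_sold = 43
  Event 6 (sale 13): sell min(13,0)=0. stock: 0 - 0 = 0. total_sold = 43
  Event 7 (sale 8): sell min(8,0)=0. stock: 0 - 0 = 0. total_sold = 43
  Event 8 (restock 19): 0 + 19 = 19
Final: stock = 19, total_sold = 43

First zero at event 5.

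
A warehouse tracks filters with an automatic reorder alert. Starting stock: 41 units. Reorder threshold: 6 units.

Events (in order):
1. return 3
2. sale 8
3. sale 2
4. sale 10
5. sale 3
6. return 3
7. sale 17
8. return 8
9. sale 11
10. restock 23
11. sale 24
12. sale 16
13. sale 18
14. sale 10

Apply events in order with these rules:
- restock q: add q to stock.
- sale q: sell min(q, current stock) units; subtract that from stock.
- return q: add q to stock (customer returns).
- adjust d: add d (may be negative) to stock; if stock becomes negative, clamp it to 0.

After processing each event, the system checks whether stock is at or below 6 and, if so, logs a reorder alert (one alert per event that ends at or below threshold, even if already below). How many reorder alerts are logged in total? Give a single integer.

Answer: 5

Derivation:
Processing events:
Start: stock = 41
  Event 1 (return 3): 41 + 3 = 44
  Event 2 (sale 8): sell min(8,44)=8. stock: 44 - 8 = 36. total_sold = 8
  Event 3 (sale 2): sell min(2,36)=2. stock: 36 - 2 = 34. total_sold = 10
  Event 4 (sale 10): sell min(10,34)=10. stock: 34 - 10 = 24. total_sold = 20
  Event 5 (sale 3): sell min(3,24)=3. stock: 24 - 3 = 21. total_sold = 23
  Event 6 (return 3): 21 + 3 = 24
  Event 7 (sale 17): sell min(17,24)=17. stock: 24 - 17 = 7. total_sold = 40
  Event 8 (return 8): 7 + 8 = 15
  Event 9 (sale 11): sell min(11,15)=11. stock: 15 - 11 = 4. total_sold = 51
  Event 10 (restock 23): 4 + 23 = 27
  Event 11 (sale 24): sell min(24,27)=24. stock: 27 - 24 = 3. total_sold = 75
  Event 12 (sale 16): sell min(16,3)=3. stock: 3 - 3 = 0. total_sold = 78
  Event 13 (sale 18): sell min(18,0)=0. stock: 0 - 0 = 0. total_sold = 78
  Event 14 (sale 10): sell min(10,0)=0. stock: 0 - 0 = 0. total_sold = 78
Final: stock = 0, total_sold = 78

Checking against threshold 6:
  After event 1: stock=44 > 6
  After event 2: stock=36 > 6
  After event 3: stock=34 > 6
  After event 4: stock=24 > 6
  After event 5: stock=21 > 6
  After event 6: stock=24 > 6
  After event 7: stock=7 > 6
  After event 8: stock=15 > 6
  After event 9: stock=4 <= 6 -> ALERT
  After event 10: stock=27 > 6
  After event 11: stock=3 <= 6 -> ALERT
  After event 12: stock=0 <= 6 -> ALERT
  After event 13: stock=0 <= 6 -> ALERT
  After event 14: stock=0 <= 6 -> ALERT
Alert events: [9, 11, 12, 13, 14]. Count = 5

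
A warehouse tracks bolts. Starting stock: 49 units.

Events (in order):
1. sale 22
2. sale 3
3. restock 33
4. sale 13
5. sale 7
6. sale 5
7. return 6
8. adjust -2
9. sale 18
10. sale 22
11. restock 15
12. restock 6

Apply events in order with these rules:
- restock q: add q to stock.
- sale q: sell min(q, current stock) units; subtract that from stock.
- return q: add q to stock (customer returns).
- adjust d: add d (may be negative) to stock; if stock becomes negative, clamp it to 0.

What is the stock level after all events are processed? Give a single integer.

Answer: 21

Derivation:
Processing events:
Start: stock = 49
  Event 1 (sale 22): sell min(22,49)=22. stock: 49 - 22 = 27. total_sold = 22
  Event 2 (sale 3): sell min(3,27)=3. stock: 27 - 3 = 24. total_sold = 25
  Event 3 (restock 33): 24 + 33 = 57
  Event 4 (sale 13): sell min(13,57)=13. stock: 57 - 13 = 44. total_sold = 38
  Event 5 (sale 7): sell min(7,44)=7. stock: 44 - 7 = 37. total_sold = 45
  Event 6 (sale 5): sell min(5,37)=5. stock: 37 - 5 = 32. total_sold = 50
  Event 7 (return 6): 32 + 6 = 38
  Event 8 (adjust -2): 38 + -2 = 36
  Event 9 (sale 18): sell min(18,36)=18. stock: 36 - 18 = 18. total_sold = 68
  Event 10 (sale 22): sell min(22,18)=18. stock: 18 - 18 = 0. total_sold = 86
  Event 11 (restock 15): 0 + 15 = 15
  Event 12 (restock 6): 15 + 6 = 21
Final: stock = 21, total_sold = 86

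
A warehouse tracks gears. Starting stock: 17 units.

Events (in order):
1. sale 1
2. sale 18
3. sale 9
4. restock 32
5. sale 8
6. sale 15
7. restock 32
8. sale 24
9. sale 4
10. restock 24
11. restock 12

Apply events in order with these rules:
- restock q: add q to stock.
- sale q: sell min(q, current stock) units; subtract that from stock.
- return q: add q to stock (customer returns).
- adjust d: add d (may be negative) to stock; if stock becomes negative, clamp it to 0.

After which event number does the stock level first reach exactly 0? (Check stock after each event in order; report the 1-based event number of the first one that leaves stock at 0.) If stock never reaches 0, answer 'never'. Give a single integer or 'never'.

Processing events:
Start: stock = 17
  Event 1 (sale 1): sell min(1,17)=1. stock: 17 - 1 = 16. total_sold = 1
  Event 2 (sale 18): sell min(18,16)=16. stock: 16 - 16 = 0. total_sold = 17
  Event 3 (sale 9): sell min(9,0)=0. stock: 0 - 0 = 0. total_sold = 17
  Event 4 (restock 32): 0 + 32 = 32
  Event 5 (sale 8): sell min(8,32)=8. stock: 32 - 8 = 24. total_sold = 25
  Event 6 (sale 15): sell min(15,24)=15. stock: 24 - 15 = 9. total_sold = 40
  Event 7 (restock 32): 9 + 32 = 41
  Event 8 (sale 24): sell min(24,41)=24. stock: 41 - 24 = 17. total_sold = 64
  Event 9 (sale 4): sell min(4,17)=4. stock: 17 - 4 = 13. total_sold = 68
  Event 10 (restock 24): 13 + 24 = 37
  Event 11 (restock 12): 37 + 12 = 49
Final: stock = 49, total_sold = 68

First zero at event 2.

Answer: 2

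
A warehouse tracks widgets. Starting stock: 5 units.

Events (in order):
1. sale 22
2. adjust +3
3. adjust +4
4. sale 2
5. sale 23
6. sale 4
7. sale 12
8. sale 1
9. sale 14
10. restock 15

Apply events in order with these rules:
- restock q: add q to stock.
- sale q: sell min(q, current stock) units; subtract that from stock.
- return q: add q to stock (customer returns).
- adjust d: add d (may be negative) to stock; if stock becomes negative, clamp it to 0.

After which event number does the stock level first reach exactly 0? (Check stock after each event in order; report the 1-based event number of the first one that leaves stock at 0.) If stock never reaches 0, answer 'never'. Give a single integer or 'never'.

Processing events:
Start: stock = 5
  Event 1 (sale 22): sell min(22,5)=5. stock: 5 - 5 = 0. total_sold = 5
  Event 2 (adjust +3): 0 + 3 = 3
  Event 3 (adjust +4): 3 + 4 = 7
  Event 4 (sale 2): sell min(2,7)=2. stock: 7 - 2 = 5. total_sold = 7
  Event 5 (sale 23): sell min(23,5)=5. stock: 5 - 5 = 0. total_sold = 12
  Event 6 (sale 4): sell min(4,0)=0. stock: 0 - 0 = 0. total_sold = 12
  Event 7 (sale 12): sell min(12,0)=0. stock: 0 - 0 = 0. total_sold = 12
  Event 8 (sale 1): sell min(1,0)=0. stock: 0 - 0 = 0. total_sold = 12
  Event 9 (sale 14): sell min(14,0)=0. stock: 0 - 0 = 0. total_sold = 12
  Event 10 (restock 15): 0 + 15 = 15
Final: stock = 15, total_sold = 12

First zero at event 1.

Answer: 1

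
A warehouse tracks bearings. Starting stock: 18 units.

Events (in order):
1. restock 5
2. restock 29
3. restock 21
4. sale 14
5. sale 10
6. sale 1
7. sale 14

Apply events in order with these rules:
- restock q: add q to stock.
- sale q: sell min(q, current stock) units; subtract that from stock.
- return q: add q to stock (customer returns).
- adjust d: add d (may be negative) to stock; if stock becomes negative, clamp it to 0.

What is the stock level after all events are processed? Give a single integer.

Processing events:
Start: stock = 18
  Event 1 (restock 5): 18 + 5 = 23
  Event 2 (restock 29): 23 + 29 = 52
  Event 3 (restock 21): 52 + 21 = 73
  Event 4 (sale 14): sell min(14,73)=14. stock: 73 - 14 = 59. total_sold = 14
  Event 5 (sale 10): sell min(10,59)=10. stock: 59 - 10 = 49. total_sold = 24
  Event 6 (sale 1): sell min(1,49)=1. stock: 49 - 1 = 48. total_sold = 25
  Event 7 (sale 14): sell min(14,48)=14. stock: 48 - 14 = 34. total_sold = 39
Final: stock = 34, total_sold = 39

Answer: 34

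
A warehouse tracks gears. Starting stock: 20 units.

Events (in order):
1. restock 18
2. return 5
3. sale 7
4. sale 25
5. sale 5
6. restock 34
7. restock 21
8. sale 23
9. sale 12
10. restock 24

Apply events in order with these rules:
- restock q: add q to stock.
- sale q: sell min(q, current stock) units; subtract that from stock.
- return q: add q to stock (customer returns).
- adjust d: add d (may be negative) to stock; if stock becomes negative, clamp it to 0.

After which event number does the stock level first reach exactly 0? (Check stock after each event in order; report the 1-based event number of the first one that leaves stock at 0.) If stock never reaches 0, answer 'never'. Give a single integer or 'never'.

Processing events:
Start: stock = 20
  Event 1 (restock 18): 20 + 18 = 38
  Event 2 (return 5): 38 + 5 = 43
  Event 3 (sale 7): sell min(7,43)=7. stock: 43 - 7 = 36. total_sold = 7
  Event 4 (sale 25): sell min(25,36)=25. stock: 36 - 25 = 11. total_sold = 32
  Event 5 (sale 5): sell min(5,11)=5. stock: 11 - 5 = 6. total_sold = 37
  Event 6 (restock 34): 6 + 34 = 40
  Event 7 (restock 21): 40 + 21 = 61
  Event 8 (sale 23): sell min(23,61)=23. stock: 61 - 23 = 38. total_sold = 60
  Event 9 (sale 12): sell min(12,38)=12. stock: 38 - 12 = 26. total_sold = 72
  Event 10 (restock 24): 26 + 24 = 50
Final: stock = 50, total_sold = 72

Stock never reaches 0.

Answer: never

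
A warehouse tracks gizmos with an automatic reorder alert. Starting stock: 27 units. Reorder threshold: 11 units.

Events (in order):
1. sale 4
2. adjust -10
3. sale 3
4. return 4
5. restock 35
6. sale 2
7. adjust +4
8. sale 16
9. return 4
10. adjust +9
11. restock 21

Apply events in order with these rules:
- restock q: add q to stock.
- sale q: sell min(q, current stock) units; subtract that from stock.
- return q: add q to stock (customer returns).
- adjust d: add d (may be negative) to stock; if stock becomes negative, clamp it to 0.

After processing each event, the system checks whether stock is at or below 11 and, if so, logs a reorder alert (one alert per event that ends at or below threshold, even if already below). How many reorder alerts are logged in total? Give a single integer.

Answer: 1

Derivation:
Processing events:
Start: stock = 27
  Event 1 (sale 4): sell min(4,27)=4. stock: 27 - 4 = 23. total_sold = 4
  Event 2 (adjust -10): 23 + -10 = 13
  Event 3 (sale 3): sell min(3,13)=3. stock: 13 - 3 = 10. total_sold = 7
  Event 4 (return 4): 10 + 4 = 14
  Event 5 (restock 35): 14 + 35 = 49
  Event 6 (sale 2): sell min(2,49)=2. stock: 49 - 2 = 47. total_sold = 9
  Event 7 (adjust +4): 47 + 4 = 51
  Event 8 (sale 16): sell min(16,51)=16. stock: 51 - 16 = 35. total_sold = 25
  Event 9 (return 4): 35 + 4 = 39
  Event 10 (adjust +9): 39 + 9 = 48
  Event 11 (restock 21): 48 + 21 = 69
Final: stock = 69, total_sold = 25

Checking against threshold 11:
  After event 1: stock=23 > 11
  After event 2: stock=13 > 11
  After event 3: stock=10 <= 11 -> ALERT
  After event 4: stock=14 > 11
  After event 5: stock=49 > 11
  After event 6: stock=47 > 11
  After event 7: stock=51 > 11
  After event 8: stock=35 > 11
  After event 9: stock=39 > 11
  After event 10: stock=48 > 11
  After event 11: stock=69 > 11
Alert events: [3]. Count = 1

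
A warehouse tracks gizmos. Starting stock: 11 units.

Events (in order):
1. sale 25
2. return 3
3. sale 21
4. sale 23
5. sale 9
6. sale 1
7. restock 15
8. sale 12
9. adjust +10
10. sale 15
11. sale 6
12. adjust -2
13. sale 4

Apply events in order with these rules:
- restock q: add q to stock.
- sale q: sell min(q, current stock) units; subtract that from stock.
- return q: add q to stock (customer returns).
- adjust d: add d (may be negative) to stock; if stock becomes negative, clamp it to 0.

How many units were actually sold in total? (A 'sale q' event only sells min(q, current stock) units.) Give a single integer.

Processing events:
Start: stock = 11
  Event 1 (sale 25): sell min(25,11)=11. stock: 11 - 11 = 0. total_sold = 11
  Event 2 (return 3): 0 + 3 = 3
  Event 3 (sale 21): sell min(21,3)=3. stock: 3 - 3 = 0. total_sold = 14
  Event 4 (sale 23): sell min(23,0)=0. stock: 0 - 0 = 0. total_sold = 14
  Event 5 (sale 9): sell min(9,0)=0. stock: 0 - 0 = 0. total_sold = 14
  Event 6 (sale 1): sell min(1,0)=0. stock: 0 - 0 = 0. total_sold = 14
  Event 7 (restock 15): 0 + 15 = 15
  Event 8 (sale 12): sell min(12,15)=12. stock: 15 - 12 = 3. total_sold = 26
  Event 9 (adjust +10): 3 + 10 = 13
  Event 10 (sale 15): sell min(15,13)=13. stock: 13 - 13 = 0. total_sold = 39
  Event 11 (sale 6): sell min(6,0)=0. stock: 0 - 0 = 0. total_sold = 39
  Event 12 (adjust -2): 0 + -2 = 0 (clamped to 0)
  Event 13 (sale 4): sell min(4,0)=0. stock: 0 - 0 = 0. total_sold = 39
Final: stock = 0, total_sold = 39

Answer: 39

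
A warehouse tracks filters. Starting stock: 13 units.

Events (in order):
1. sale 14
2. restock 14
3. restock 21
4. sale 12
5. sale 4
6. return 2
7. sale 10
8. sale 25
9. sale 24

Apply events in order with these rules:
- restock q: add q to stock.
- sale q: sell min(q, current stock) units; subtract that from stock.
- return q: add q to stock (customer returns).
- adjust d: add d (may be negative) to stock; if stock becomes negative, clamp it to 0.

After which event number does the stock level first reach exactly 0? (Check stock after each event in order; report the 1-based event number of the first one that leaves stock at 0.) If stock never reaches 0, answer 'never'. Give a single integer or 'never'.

Answer: 1

Derivation:
Processing events:
Start: stock = 13
  Event 1 (sale 14): sell min(14,13)=13. stock: 13 - 13 = 0. total_sold = 13
  Event 2 (restock 14): 0 + 14 = 14
  Event 3 (restock 21): 14 + 21 = 35
  Event 4 (sale 12): sell min(12,35)=12. stock: 35 - 12 = 23. total_sold = 25
  Event 5 (sale 4): sell min(4,23)=4. stock: 23 - 4 = 19. total_sold = 29
  Event 6 (return 2): 19 + 2 = 21
  Event 7 (sale 10): sell min(10,21)=10. stock: 21 - 10 = 11. total_sold = 39
  Event 8 (sale 25): sell min(25,11)=11. stock: 11 - 11 = 0. total_sold = 50
  Event 9 (sale 24): sell min(24,0)=0. stock: 0 - 0 = 0. total_sold = 50
Final: stock = 0, total_sold = 50

First zero at event 1.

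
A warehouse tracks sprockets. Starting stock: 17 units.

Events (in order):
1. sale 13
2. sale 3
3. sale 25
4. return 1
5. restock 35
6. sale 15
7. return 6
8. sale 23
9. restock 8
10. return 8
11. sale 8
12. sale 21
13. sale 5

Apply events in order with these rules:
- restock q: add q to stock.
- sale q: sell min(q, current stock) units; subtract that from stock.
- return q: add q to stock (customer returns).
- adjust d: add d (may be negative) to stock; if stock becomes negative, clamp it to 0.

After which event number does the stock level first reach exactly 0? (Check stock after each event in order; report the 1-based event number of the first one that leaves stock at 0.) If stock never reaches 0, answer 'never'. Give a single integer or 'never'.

Processing events:
Start: stock = 17
  Event 1 (sale 13): sell min(13,17)=13. stock: 17 - 13 = 4. total_sold = 13
  Event 2 (sale 3): sell min(3,4)=3. stock: 4 - 3 = 1. total_sold = 16
  Event 3 (sale 25): sell min(25,1)=1. stock: 1 - 1 = 0. total_sold = 17
  Event 4 (return 1): 0 + 1 = 1
  Event 5 (restock 35): 1 + 35 = 36
  Event 6 (sale 15): sell min(15,36)=15. stock: 36 - 15 = 21. total_sold = 32
  Event 7 (return 6): 21 + 6 = 27
  Event 8 (sale 23): sell min(23,27)=23. stock: 27 - 23 = 4. total_sold = 55
  Event 9 (restock 8): 4 + 8 = 12
  Event 10 (return 8): 12 + 8 = 20
  Event 11 (sale 8): sell min(8,20)=8. stock: 20 - 8 = 12. total_sold = 63
  Event 12 (sale 21): sell min(21,12)=12. stock: 12 - 12 = 0. total_sold = 75
  Event 13 (sale 5): sell min(5,0)=0. stock: 0 - 0 = 0. total_sold = 75
Final: stock = 0, total_sold = 75

First zero at event 3.

Answer: 3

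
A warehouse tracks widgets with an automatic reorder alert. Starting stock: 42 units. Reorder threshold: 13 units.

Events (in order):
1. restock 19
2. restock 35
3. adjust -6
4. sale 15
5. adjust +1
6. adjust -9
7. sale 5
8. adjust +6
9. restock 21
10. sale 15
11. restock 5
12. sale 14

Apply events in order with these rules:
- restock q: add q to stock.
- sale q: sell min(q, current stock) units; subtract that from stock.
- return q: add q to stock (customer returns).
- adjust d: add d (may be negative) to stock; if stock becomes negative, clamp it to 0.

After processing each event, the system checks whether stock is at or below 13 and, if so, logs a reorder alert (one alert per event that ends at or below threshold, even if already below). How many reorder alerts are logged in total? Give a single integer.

Processing events:
Start: stock = 42
  Event 1 (restock 19): 42 + 19 = 61
  Event 2 (restock 35): 61 + 35 = 96
  Event 3 (adjust -6): 96 + -6 = 90
  Event 4 (sale 15): sell min(15,90)=15. stock: 90 - 15 = 75. total_sold = 15
  Event 5 (adjust +1): 75 + 1 = 76
  Event 6 (adjust -9): 76 + -9 = 67
  Event 7 (sale 5): sell min(5,67)=5. stock: 67 - 5 = 62. total_sold = 20
  Event 8 (adjust +6): 62 + 6 = 68
  Event 9 (restock 21): 68 + 21 = 89
  Event 10 (sale 15): sell min(15,89)=15. stock: 89 - 15 = 74. total_sold = 35
  Event 11 (restock 5): 74 + 5 = 79
  Event 12 (sale 14): sell min(14,79)=14. stock: 79 - 14 = 65. total_sold = 49
Final: stock = 65, total_sold = 49

Checking against threshold 13:
  After event 1: stock=61 > 13
  After event 2: stock=96 > 13
  After event 3: stock=90 > 13
  After event 4: stock=75 > 13
  After event 5: stock=76 > 13
  After event 6: stock=67 > 13
  After event 7: stock=62 > 13
  After event 8: stock=68 > 13
  After event 9: stock=89 > 13
  After event 10: stock=74 > 13
  After event 11: stock=79 > 13
  After event 12: stock=65 > 13
Alert events: []. Count = 0

Answer: 0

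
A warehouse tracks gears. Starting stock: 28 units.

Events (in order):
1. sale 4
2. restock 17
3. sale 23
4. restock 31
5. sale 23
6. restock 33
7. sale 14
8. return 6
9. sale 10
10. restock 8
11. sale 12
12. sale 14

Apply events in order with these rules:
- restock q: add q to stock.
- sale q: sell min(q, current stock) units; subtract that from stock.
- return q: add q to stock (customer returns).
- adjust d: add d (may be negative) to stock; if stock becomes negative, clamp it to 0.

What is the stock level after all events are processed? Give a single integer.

Processing events:
Start: stock = 28
  Event 1 (sale 4): sell min(4,28)=4. stock: 28 - 4 = 24. total_sold = 4
  Event 2 (restock 17): 24 + 17 = 41
  Event 3 (sale 23): sell min(23,41)=23. stock: 41 - 23 = 18. total_sold = 27
  Event 4 (restock 31): 18 + 31 = 49
  Event 5 (sale 23): sell min(23,49)=23. stock: 49 - 23 = 26. total_sold = 50
  Event 6 (restock 33): 26 + 33 = 59
  Event 7 (sale 14): sell min(14,59)=14. stock: 59 - 14 = 45. total_sold = 64
  Event 8 (return 6): 45 + 6 = 51
  Event 9 (sale 10): sell min(10,51)=10. stock: 51 - 10 = 41. total_sold = 74
  Event 10 (restock 8): 41 + 8 = 49
  Event 11 (sale 12): sell min(12,49)=12. stock: 49 - 12 = 37. total_sold = 86
  Event 12 (sale 14): sell min(14,37)=14. stock: 37 - 14 = 23. total_sold = 100
Final: stock = 23, total_sold = 100

Answer: 23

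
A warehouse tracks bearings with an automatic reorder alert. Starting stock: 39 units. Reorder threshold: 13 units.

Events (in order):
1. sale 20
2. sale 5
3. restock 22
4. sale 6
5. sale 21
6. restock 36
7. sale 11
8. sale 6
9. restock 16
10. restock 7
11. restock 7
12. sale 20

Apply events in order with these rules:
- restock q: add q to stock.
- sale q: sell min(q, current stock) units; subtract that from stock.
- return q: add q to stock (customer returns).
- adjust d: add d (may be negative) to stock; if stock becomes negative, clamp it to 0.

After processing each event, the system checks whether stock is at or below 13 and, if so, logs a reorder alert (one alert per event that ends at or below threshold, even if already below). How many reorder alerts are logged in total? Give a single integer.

Processing events:
Start: stock = 39
  Event 1 (sale 20): sell min(20,39)=20. stock: 39 - 20 = 19. total_sold = 20
  Event 2 (sale 5): sell min(5,19)=5. stock: 19 - 5 = 14. total_sold = 25
  Event 3 (restock 22): 14 + 22 = 36
  Event 4 (sale 6): sell min(6,36)=6. stock: 36 - 6 = 30. total_sold = 31
  Event 5 (sale 21): sell min(21,30)=21. stock: 30 - 21 = 9. total_sold = 52
  Event 6 (restock 36): 9 + 36 = 45
  Event 7 (sale 11): sell min(11,45)=11. stock: 45 - 11 = 34. total_sold = 63
  Event 8 (sale 6): sell min(6,34)=6. stock: 34 - 6 = 28. total_sold = 69
  Event 9 (restock 16): 28 + 16 = 44
  Event 10 (restock 7): 44 + 7 = 51
  Event 11 (restock 7): 51 + 7 = 58
  Event 12 (sale 20): sell min(20,58)=20. stock: 58 - 20 = 38. total_sold = 89
Final: stock = 38, total_sold = 89

Checking against threshold 13:
  After event 1: stock=19 > 13
  After event 2: stock=14 > 13
  After event 3: stock=36 > 13
  After event 4: stock=30 > 13
  After event 5: stock=9 <= 13 -> ALERT
  After event 6: stock=45 > 13
  After event 7: stock=34 > 13
  After event 8: stock=28 > 13
  After event 9: stock=44 > 13
  After event 10: stock=51 > 13
  After event 11: stock=58 > 13
  After event 12: stock=38 > 13
Alert events: [5]. Count = 1

Answer: 1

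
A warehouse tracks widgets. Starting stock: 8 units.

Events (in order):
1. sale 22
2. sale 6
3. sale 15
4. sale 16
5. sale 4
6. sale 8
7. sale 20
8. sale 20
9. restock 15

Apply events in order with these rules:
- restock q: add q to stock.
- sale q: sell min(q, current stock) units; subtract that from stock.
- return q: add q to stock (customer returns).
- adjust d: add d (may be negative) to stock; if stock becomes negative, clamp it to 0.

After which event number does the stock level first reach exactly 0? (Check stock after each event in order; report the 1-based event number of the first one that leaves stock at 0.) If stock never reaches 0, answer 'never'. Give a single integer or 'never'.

Answer: 1

Derivation:
Processing events:
Start: stock = 8
  Event 1 (sale 22): sell min(22,8)=8. stock: 8 - 8 = 0. total_sold = 8
  Event 2 (sale 6): sell min(6,0)=0. stock: 0 - 0 = 0. total_sold = 8
  Event 3 (sale 15): sell min(15,0)=0. stock: 0 - 0 = 0. total_sold = 8
  Event 4 (sale 16): sell min(16,0)=0. stock: 0 - 0 = 0. total_sold = 8
  Event 5 (sale 4): sell min(4,0)=0. stock: 0 - 0 = 0. total_sold = 8
  Event 6 (sale 8): sell min(8,0)=0. stock: 0 - 0 = 0. total_sold = 8
  Event 7 (sale 20): sell min(20,0)=0. stock: 0 - 0 = 0. total_sold = 8
  Event 8 (sale 20): sell min(20,0)=0. stock: 0 - 0 = 0. total_sold = 8
  Event 9 (restock 15): 0 + 15 = 15
Final: stock = 15, total_sold = 8

First zero at event 1.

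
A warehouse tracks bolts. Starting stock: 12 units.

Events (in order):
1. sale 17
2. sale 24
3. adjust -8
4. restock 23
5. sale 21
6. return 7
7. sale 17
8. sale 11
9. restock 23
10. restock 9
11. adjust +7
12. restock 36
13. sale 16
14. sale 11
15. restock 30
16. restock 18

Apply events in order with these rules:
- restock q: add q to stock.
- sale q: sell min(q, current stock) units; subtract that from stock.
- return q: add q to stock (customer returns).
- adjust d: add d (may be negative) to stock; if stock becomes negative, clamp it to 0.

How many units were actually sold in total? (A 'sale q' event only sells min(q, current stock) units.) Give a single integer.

Answer: 69

Derivation:
Processing events:
Start: stock = 12
  Event 1 (sale 17): sell min(17,12)=12. stock: 12 - 12 = 0. total_sold = 12
  Event 2 (sale 24): sell min(24,0)=0. stock: 0 - 0 = 0. total_sold = 12
  Event 3 (adjust -8): 0 + -8 = 0 (clamped to 0)
  Event 4 (restock 23): 0 + 23 = 23
  Event 5 (sale 21): sell min(21,23)=21. stock: 23 - 21 = 2. total_sold = 33
  Event 6 (return 7): 2 + 7 = 9
  Event 7 (sale 17): sell min(17,9)=9. stock: 9 - 9 = 0. total_sold = 42
  Event 8 (sale 11): sell min(11,0)=0. stock: 0 - 0 = 0. total_sold = 42
  Event 9 (restock 23): 0 + 23 = 23
  Event 10 (restock 9): 23 + 9 = 32
  Event 11 (adjust +7): 32 + 7 = 39
  Event 12 (restock 36): 39 + 36 = 75
  Event 13 (sale 16): sell min(16,75)=16. stock: 75 - 16 = 59. total_sold = 58
  Event 14 (sale 11): sell min(11,59)=11. stock: 59 - 11 = 48. total_sold = 69
  Event 15 (restock 30): 48 + 30 = 78
  Event 16 (restock 18): 78 + 18 = 96
Final: stock = 96, total_sold = 69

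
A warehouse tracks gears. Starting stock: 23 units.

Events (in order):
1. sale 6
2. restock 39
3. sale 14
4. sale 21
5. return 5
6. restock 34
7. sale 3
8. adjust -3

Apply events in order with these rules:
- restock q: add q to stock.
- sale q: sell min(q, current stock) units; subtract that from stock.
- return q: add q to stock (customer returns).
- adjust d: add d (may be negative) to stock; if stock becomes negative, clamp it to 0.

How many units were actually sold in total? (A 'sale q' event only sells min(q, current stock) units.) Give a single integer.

Answer: 44

Derivation:
Processing events:
Start: stock = 23
  Event 1 (sale 6): sell min(6,23)=6. stock: 23 - 6 = 17. total_sold = 6
  Event 2 (restock 39): 17 + 39 = 56
  Event 3 (sale 14): sell min(14,56)=14. stock: 56 - 14 = 42. total_sold = 20
  Event 4 (sale 21): sell min(21,42)=21. stock: 42 - 21 = 21. total_sold = 41
  Event 5 (return 5): 21 + 5 = 26
  Event 6 (restock 34): 26 + 34 = 60
  Event 7 (sale 3): sell min(3,60)=3. stock: 60 - 3 = 57. total_sold = 44
  Event 8 (adjust -3): 57 + -3 = 54
Final: stock = 54, total_sold = 44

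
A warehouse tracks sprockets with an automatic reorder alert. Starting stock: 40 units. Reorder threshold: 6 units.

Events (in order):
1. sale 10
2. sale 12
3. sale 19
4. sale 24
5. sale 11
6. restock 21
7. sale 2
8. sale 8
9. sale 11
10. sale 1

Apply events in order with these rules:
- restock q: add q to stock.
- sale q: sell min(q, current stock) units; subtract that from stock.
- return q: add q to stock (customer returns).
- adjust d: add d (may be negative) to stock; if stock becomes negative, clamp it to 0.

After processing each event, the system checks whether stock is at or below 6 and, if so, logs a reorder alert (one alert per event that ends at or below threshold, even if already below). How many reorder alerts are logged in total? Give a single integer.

Processing events:
Start: stock = 40
  Event 1 (sale 10): sell min(10,40)=10. stock: 40 - 10 = 30. total_sold = 10
  Event 2 (sale 12): sell min(12,30)=12. stock: 30 - 12 = 18. total_sold = 22
  Event 3 (sale 19): sell min(19,18)=18. stock: 18 - 18 = 0. total_sold = 40
  Event 4 (sale 24): sell min(24,0)=0. stock: 0 - 0 = 0. total_sold = 40
  Event 5 (sale 11): sell min(11,0)=0. stock: 0 - 0 = 0. total_sold = 40
  Event 6 (restock 21): 0 + 21 = 21
  Event 7 (sale 2): sell min(2,21)=2. stock: 21 - 2 = 19. total_sold = 42
  Event 8 (sale 8): sell min(8,19)=8. stock: 19 - 8 = 11. total_sold = 50
  Event 9 (sale 11): sell min(11,11)=11. stock: 11 - 11 = 0. total_sold = 61
  Event 10 (sale 1): sell min(1,0)=0. stock: 0 - 0 = 0. total_sold = 61
Final: stock = 0, total_sold = 61

Checking against threshold 6:
  After event 1: stock=30 > 6
  After event 2: stock=18 > 6
  After event 3: stock=0 <= 6 -> ALERT
  After event 4: stock=0 <= 6 -> ALERT
  After event 5: stock=0 <= 6 -> ALERT
  After event 6: stock=21 > 6
  After event 7: stock=19 > 6
  After event 8: stock=11 > 6
  After event 9: stock=0 <= 6 -> ALERT
  After event 10: stock=0 <= 6 -> ALERT
Alert events: [3, 4, 5, 9, 10]. Count = 5

Answer: 5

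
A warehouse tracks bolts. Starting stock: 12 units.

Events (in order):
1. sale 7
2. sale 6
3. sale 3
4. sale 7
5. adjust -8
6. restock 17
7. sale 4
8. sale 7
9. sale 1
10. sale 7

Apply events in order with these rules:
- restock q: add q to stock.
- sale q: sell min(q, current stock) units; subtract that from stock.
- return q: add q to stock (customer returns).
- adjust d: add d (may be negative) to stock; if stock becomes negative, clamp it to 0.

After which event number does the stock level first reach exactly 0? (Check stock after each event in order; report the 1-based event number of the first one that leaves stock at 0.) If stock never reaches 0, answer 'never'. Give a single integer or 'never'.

Processing events:
Start: stock = 12
  Event 1 (sale 7): sell min(7,12)=7. stock: 12 - 7 = 5. total_sold = 7
  Event 2 (sale 6): sell min(6,5)=5. stock: 5 - 5 = 0. total_sold = 12
  Event 3 (sale 3): sell min(3,0)=0. stock: 0 - 0 = 0. total_sold = 12
  Event 4 (sale 7): sell min(7,0)=0. stock: 0 - 0 = 0. total_sold = 12
  Event 5 (adjust -8): 0 + -8 = 0 (clamped to 0)
  Event 6 (restock 17): 0 + 17 = 17
  Event 7 (sale 4): sell min(4,17)=4. stock: 17 - 4 = 13. total_sold = 16
  Event 8 (sale 7): sell min(7,13)=7. stock: 13 - 7 = 6. total_sold = 23
  Event 9 (sale 1): sell min(1,6)=1. stock: 6 - 1 = 5. total_sold = 24
  Event 10 (sale 7): sell min(7,5)=5. stock: 5 - 5 = 0. total_sold = 29
Final: stock = 0, total_sold = 29

First zero at event 2.

Answer: 2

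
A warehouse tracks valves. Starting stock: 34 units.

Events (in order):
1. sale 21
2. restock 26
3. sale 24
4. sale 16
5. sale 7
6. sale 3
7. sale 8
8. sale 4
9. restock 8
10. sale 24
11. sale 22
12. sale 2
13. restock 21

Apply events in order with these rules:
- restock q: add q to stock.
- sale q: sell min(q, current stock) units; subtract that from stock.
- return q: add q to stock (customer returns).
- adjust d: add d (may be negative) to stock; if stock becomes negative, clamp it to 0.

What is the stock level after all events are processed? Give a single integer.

Processing events:
Start: stock = 34
  Event 1 (sale 21): sell min(21,34)=21. stock: 34 - 21 = 13. total_sold = 21
  Event 2 (restock 26): 13 + 26 = 39
  Event 3 (sale 24): sell min(24,39)=24. stock: 39 - 24 = 15. total_sold = 45
  Event 4 (sale 16): sell min(16,15)=15. stock: 15 - 15 = 0. total_sold = 60
  Event 5 (sale 7): sell min(7,0)=0. stock: 0 - 0 = 0. total_sold = 60
  Event 6 (sale 3): sell min(3,0)=0. stock: 0 - 0 = 0. total_sold = 60
  Event 7 (sale 8): sell min(8,0)=0. stock: 0 - 0 = 0. total_sold = 60
  Event 8 (sale 4): sell min(4,0)=0. stock: 0 - 0 = 0. total_sold = 60
  Event 9 (restock 8): 0 + 8 = 8
  Event 10 (sale 24): sell min(24,8)=8. stock: 8 - 8 = 0. total_sold = 68
  Event 11 (sale 22): sell min(22,0)=0. stock: 0 - 0 = 0. total_sold = 68
  Event 12 (sale 2): sell min(2,0)=0. stock: 0 - 0 = 0. total_sold = 68
  Event 13 (restock 21): 0 + 21 = 21
Final: stock = 21, total_sold = 68

Answer: 21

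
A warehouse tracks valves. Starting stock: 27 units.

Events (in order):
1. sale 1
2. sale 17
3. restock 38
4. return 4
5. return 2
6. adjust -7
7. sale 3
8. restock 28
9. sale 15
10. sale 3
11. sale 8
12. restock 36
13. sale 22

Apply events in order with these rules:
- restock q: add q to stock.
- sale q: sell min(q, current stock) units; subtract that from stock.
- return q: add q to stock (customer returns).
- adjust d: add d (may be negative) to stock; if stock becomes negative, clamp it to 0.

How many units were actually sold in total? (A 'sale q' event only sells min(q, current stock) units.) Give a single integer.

Answer: 69

Derivation:
Processing events:
Start: stock = 27
  Event 1 (sale 1): sell min(1,27)=1. stock: 27 - 1 = 26. total_sold = 1
  Event 2 (sale 17): sell min(17,26)=17. stock: 26 - 17 = 9. total_sold = 18
  Event 3 (restock 38): 9 + 38 = 47
  Event 4 (return 4): 47 + 4 = 51
  Event 5 (return 2): 51 + 2 = 53
  Event 6 (adjust -7): 53 + -7 = 46
  Event 7 (sale 3): sell min(3,46)=3. stock: 46 - 3 = 43. total_sold = 21
  Event 8 (restock 28): 43 + 28 = 71
  Event 9 (sale 15): sell min(15,71)=15. stock: 71 - 15 = 56. total_sold = 36
  Event 10 (sale 3): sell min(3,56)=3. stock: 56 - 3 = 53. total_sold = 39
  Event 11 (sale 8): sell min(8,53)=8. stock: 53 - 8 = 45. total_sold = 47
  Event 12 (restock 36): 45 + 36 = 81
  Event 13 (sale 22): sell min(22,81)=22. stock: 81 - 22 = 59. total_sold = 69
Final: stock = 59, total_sold = 69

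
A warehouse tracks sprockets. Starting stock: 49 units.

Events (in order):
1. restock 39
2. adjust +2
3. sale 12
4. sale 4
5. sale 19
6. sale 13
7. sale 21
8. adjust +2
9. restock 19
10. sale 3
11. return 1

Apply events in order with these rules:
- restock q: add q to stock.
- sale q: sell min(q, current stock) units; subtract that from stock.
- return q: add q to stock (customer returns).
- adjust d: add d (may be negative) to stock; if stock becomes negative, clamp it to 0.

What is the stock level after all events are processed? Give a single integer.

Answer: 40

Derivation:
Processing events:
Start: stock = 49
  Event 1 (restock 39): 49 + 39 = 88
  Event 2 (adjust +2): 88 + 2 = 90
  Event 3 (sale 12): sell min(12,90)=12. stock: 90 - 12 = 78. total_sold = 12
  Event 4 (sale 4): sell min(4,78)=4. stock: 78 - 4 = 74. total_sold = 16
  Event 5 (sale 19): sell min(19,74)=19. stock: 74 - 19 = 55. total_sold = 35
  Event 6 (sale 13): sell min(13,55)=13. stock: 55 - 13 = 42. total_sold = 48
  Event 7 (sale 21): sell min(21,42)=21. stock: 42 - 21 = 21. total_sold = 69
  Event 8 (adjust +2): 21 + 2 = 23
  Event 9 (restock 19): 23 + 19 = 42
  Event 10 (sale 3): sell min(3,42)=3. stock: 42 - 3 = 39. total_sold = 72
  Event 11 (return 1): 39 + 1 = 40
Final: stock = 40, total_sold = 72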